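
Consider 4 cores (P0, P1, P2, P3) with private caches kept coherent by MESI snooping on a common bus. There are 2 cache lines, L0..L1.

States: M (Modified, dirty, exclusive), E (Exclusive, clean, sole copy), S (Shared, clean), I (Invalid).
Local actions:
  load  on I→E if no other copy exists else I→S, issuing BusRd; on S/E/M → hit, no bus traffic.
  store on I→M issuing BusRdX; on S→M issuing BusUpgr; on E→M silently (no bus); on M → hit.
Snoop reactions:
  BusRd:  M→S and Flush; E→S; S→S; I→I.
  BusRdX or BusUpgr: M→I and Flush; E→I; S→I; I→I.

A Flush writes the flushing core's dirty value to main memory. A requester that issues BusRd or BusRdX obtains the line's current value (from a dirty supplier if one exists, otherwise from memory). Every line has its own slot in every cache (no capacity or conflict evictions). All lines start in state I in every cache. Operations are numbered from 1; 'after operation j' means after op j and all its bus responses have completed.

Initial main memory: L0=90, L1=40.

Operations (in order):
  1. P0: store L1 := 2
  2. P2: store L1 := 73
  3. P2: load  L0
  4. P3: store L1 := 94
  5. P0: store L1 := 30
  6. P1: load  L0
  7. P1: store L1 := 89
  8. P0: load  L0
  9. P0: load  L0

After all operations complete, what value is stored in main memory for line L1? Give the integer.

[1] P0: store L1 := 2 | P0:M(2), P1:I, P2:I, P3:I | bus: BusRdX
[2] P2: store L1 := 73 | P0:I, P1:I, P2:M(73), P3:I | bus: BusRdX,Flush
[3] P2: load  L0 | P0:I, P1:I, P2:E(90), P3:I | bus: BusRd
[4] P3: store L1 := 94 | P0:I, P1:I, P2:I, P3:M(94) | bus: BusRdX,Flush
[5] P0: store L1 := 30 | P0:M(30), P1:I, P2:I, P3:I | bus: BusRdX,Flush
[6] P1: load  L0 | P0:I, P1:S(90), P2:S(90), P3:I | bus: BusRd
[7] P1: store L1 := 89 | P0:I, P1:M(89), P2:I, P3:I | bus: BusRdX,Flush
[8] P0: load  L0 | P0:S(90), P1:S(90), P2:S(90), P3:I | bus: BusRd
[9] P0: load  L0 | P0:S(90), P1:S(90), P2:S(90), P3:I | bus: none

memory[L1] = 30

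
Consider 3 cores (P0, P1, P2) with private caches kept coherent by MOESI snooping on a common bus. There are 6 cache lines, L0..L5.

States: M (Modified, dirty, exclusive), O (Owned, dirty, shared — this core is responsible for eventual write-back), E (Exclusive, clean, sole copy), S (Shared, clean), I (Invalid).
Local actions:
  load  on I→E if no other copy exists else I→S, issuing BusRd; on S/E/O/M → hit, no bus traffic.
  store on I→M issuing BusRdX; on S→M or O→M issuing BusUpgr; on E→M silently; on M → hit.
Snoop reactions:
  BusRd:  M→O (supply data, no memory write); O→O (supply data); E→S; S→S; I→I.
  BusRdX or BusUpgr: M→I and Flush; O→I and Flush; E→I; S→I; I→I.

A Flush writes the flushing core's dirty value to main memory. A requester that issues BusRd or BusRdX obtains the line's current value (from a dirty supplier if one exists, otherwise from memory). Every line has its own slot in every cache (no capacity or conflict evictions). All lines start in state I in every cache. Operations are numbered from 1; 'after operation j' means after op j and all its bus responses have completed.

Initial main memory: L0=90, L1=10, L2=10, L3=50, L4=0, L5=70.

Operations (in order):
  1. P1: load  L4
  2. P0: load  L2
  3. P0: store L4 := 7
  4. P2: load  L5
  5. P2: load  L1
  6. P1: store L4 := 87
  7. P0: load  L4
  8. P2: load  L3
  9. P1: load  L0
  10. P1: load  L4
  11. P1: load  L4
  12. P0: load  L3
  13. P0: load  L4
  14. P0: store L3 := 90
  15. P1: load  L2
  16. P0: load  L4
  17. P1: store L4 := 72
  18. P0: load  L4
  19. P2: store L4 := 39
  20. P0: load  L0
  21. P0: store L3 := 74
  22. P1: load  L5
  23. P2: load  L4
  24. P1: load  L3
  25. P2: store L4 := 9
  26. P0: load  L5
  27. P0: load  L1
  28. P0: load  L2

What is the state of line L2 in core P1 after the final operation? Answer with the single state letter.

state = S

step 1: P1: load  L4  ⟶  IEI  (L4)  txn=BusRd  M[L4]=0
step 2: P0: load  L2  ⟶  EII  (L2)  txn=BusRd  M[L2]=10
step 3: P0: store L4 := 7  ⟶  MII  (L4)  txn=BusRdX  M[L4]=0
step 4: P2: load  L5  ⟶  IIE  (L5)  txn=BusRd  M[L5]=70
step 5: P2: load  L1  ⟶  IIE  (L1)  txn=BusRd  M[L1]=10
step 6: P1: store L4 := 87  ⟶  IMI  (L4)  txn=BusRdX+Flush  M[L4]=7
step 7: P0: load  L4  ⟶  SOI  (L4)  txn=BusRd  M[L4]=7
step 8: P2: load  L3  ⟶  IIE  (L3)  txn=BusRd  M[L3]=50
step 9: P1: load  L0  ⟶  IEI  (L0)  txn=BusRd  M[L0]=90
step 10: P1: load  L4  ⟶  SOI  (L4)  txn=∅  M[L4]=7
step 11: P1: load  L4  ⟶  SOI  (L4)  txn=∅  M[L4]=7
step 12: P0: load  L3  ⟶  SIS  (L3)  txn=BusRd  M[L3]=50
step 13: P0: load  L4  ⟶  SOI  (L4)  txn=∅  M[L4]=7
step 14: P0: store L3 := 90  ⟶  MII  (L3)  txn=BusUpgr  M[L3]=50
step 15: P1: load  L2  ⟶  SSI  (L2)  txn=BusRd  M[L2]=10
step 16: P0: load  L4  ⟶  SOI  (L4)  txn=∅  M[L4]=7
step 17: P1: store L4 := 72  ⟶  IMI  (L4)  txn=BusUpgr  M[L4]=7
step 18: P0: load  L4  ⟶  SOI  (L4)  txn=BusRd  M[L4]=7
step 19: P2: store L4 := 39  ⟶  IIM  (L4)  txn=BusRdX+Flush  M[L4]=72
step 20: P0: load  L0  ⟶  SSI  (L0)  txn=BusRd  M[L0]=90
step 21: P0: store L3 := 74  ⟶  MII  (L3)  txn=∅  M[L3]=50
step 22: P1: load  L5  ⟶  ISS  (L5)  txn=BusRd  M[L5]=70
step 23: P2: load  L4  ⟶  IIM  (L4)  txn=∅  M[L4]=72
step 24: P1: load  L3  ⟶  OSI  (L3)  txn=BusRd  M[L3]=50
step 25: P2: store L4 := 9  ⟶  IIM  (L4)  txn=∅  M[L4]=72
step 26: P0: load  L5  ⟶  SSS  (L5)  txn=BusRd  M[L5]=70
step 27: P0: load  L1  ⟶  SIS  (L1)  txn=BusRd  M[L1]=10
step 28: P0: load  L2  ⟶  SSI  (L2)  txn=∅  M[L2]=10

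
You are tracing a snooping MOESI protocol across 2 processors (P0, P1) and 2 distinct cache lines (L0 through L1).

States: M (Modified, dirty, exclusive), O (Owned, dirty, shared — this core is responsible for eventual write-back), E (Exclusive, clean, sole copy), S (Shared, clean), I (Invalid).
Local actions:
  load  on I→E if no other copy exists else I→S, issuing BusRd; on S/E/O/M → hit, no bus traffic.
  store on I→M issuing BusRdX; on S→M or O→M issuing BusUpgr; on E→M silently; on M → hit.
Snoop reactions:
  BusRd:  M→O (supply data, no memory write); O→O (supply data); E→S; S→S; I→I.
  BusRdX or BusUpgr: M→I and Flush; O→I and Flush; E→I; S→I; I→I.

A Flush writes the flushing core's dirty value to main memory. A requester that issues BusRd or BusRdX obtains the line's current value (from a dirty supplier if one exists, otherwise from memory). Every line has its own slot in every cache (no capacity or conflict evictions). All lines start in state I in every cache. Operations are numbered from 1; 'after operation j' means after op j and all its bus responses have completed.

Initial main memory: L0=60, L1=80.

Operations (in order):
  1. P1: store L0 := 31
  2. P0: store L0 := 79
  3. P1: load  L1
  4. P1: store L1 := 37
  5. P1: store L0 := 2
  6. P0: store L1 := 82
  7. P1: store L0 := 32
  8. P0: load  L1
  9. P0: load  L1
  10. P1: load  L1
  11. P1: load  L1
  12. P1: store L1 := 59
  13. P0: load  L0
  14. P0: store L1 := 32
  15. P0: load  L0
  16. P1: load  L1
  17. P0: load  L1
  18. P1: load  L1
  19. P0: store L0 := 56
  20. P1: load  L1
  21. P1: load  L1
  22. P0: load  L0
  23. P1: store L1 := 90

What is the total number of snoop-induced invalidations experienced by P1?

invalidations = 4

step 1: P1: store L0 := 31  ⟶  IM  (L0)  txn=BusRdX  M[L0]=60
step 2: P0: store L0 := 79  ⟶  MI  (L0)  txn=BusRdX+Flush  M[L0]=31
step 3: P1: load  L1  ⟶  IE  (L1)  txn=BusRd  M[L1]=80
step 4: P1: store L1 := 37  ⟶  IM  (L1)  txn=∅  M[L1]=80
step 5: P1: store L0 := 2  ⟶  IM  (L0)  txn=BusRdX+Flush  M[L0]=79
step 6: P0: store L1 := 82  ⟶  MI  (L1)  txn=BusRdX+Flush  M[L1]=37
step 7: P1: store L0 := 32  ⟶  IM  (L0)  txn=∅  M[L0]=79
step 8: P0: load  L1  ⟶  MI  (L1)  txn=∅  M[L1]=37
step 9: P0: load  L1  ⟶  MI  (L1)  txn=∅  M[L1]=37
step 10: P1: load  L1  ⟶  OS  (L1)  txn=BusRd  M[L1]=37
step 11: P1: load  L1  ⟶  OS  (L1)  txn=∅  M[L1]=37
step 12: P1: store L1 := 59  ⟶  IM  (L1)  txn=BusUpgr+Flush  M[L1]=82
step 13: P0: load  L0  ⟶  SO  (L0)  txn=BusRd  M[L0]=79
step 14: P0: store L1 := 32  ⟶  MI  (L1)  txn=BusRdX+Flush  M[L1]=59
step 15: P0: load  L0  ⟶  SO  (L0)  txn=∅  M[L0]=79
step 16: P1: load  L1  ⟶  OS  (L1)  txn=BusRd  M[L1]=59
step 17: P0: load  L1  ⟶  OS  (L1)  txn=∅  M[L1]=59
step 18: P1: load  L1  ⟶  OS  (L1)  txn=∅  M[L1]=59
step 19: P0: store L0 := 56  ⟶  MI  (L0)  txn=BusUpgr+Flush  M[L0]=32
step 20: P1: load  L1  ⟶  OS  (L1)  txn=∅  M[L1]=59
step 21: P1: load  L1  ⟶  OS  (L1)  txn=∅  M[L1]=59
step 22: P0: load  L0  ⟶  MI  (L0)  txn=∅  M[L0]=32
step 23: P1: store L1 := 90  ⟶  IM  (L1)  txn=BusUpgr+Flush  M[L1]=32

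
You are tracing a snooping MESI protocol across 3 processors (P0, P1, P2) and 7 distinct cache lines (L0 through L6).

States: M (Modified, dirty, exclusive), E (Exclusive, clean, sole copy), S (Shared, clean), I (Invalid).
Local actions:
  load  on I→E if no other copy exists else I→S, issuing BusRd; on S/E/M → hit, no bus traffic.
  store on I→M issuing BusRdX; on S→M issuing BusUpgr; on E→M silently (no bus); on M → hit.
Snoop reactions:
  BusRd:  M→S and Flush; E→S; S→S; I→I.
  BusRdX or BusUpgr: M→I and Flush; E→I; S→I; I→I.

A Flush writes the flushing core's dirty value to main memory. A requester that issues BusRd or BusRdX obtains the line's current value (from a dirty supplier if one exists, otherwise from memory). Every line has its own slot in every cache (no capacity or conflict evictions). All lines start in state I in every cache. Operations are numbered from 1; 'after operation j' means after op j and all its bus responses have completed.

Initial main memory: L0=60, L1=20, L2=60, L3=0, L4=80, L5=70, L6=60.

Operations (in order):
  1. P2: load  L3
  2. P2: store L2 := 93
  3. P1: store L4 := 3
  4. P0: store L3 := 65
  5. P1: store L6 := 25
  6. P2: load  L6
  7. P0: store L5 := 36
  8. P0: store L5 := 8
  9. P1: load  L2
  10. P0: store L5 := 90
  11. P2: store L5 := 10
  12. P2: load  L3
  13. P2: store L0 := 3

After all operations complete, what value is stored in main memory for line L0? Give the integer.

memory[L0] = 60

step 1: P2: load  L3  ⟶  IIE  (L3)  txn=BusRd  M[L3]=0
step 2: P2: store L2 := 93  ⟶  IIM  (L2)  txn=BusRdX  M[L2]=60
step 3: P1: store L4 := 3  ⟶  IMI  (L4)  txn=BusRdX  M[L4]=80
step 4: P0: store L3 := 65  ⟶  MII  (L3)  txn=BusRdX  M[L3]=0
step 5: P1: store L6 := 25  ⟶  IMI  (L6)  txn=BusRdX  M[L6]=60
step 6: P2: load  L6  ⟶  ISS  (L6)  txn=BusRd+Flush  M[L6]=25
step 7: P0: store L5 := 36  ⟶  MII  (L5)  txn=BusRdX  M[L5]=70
step 8: P0: store L5 := 8  ⟶  MII  (L5)  txn=∅  M[L5]=70
step 9: P1: load  L2  ⟶  ISS  (L2)  txn=BusRd+Flush  M[L2]=93
step 10: P0: store L5 := 90  ⟶  MII  (L5)  txn=∅  M[L5]=70
step 11: P2: store L5 := 10  ⟶  IIM  (L5)  txn=BusRdX+Flush  M[L5]=90
step 12: P2: load  L3  ⟶  SIS  (L3)  txn=BusRd+Flush  M[L3]=65
step 13: P2: store L0 := 3  ⟶  IIM  (L0)  txn=BusRdX  M[L0]=60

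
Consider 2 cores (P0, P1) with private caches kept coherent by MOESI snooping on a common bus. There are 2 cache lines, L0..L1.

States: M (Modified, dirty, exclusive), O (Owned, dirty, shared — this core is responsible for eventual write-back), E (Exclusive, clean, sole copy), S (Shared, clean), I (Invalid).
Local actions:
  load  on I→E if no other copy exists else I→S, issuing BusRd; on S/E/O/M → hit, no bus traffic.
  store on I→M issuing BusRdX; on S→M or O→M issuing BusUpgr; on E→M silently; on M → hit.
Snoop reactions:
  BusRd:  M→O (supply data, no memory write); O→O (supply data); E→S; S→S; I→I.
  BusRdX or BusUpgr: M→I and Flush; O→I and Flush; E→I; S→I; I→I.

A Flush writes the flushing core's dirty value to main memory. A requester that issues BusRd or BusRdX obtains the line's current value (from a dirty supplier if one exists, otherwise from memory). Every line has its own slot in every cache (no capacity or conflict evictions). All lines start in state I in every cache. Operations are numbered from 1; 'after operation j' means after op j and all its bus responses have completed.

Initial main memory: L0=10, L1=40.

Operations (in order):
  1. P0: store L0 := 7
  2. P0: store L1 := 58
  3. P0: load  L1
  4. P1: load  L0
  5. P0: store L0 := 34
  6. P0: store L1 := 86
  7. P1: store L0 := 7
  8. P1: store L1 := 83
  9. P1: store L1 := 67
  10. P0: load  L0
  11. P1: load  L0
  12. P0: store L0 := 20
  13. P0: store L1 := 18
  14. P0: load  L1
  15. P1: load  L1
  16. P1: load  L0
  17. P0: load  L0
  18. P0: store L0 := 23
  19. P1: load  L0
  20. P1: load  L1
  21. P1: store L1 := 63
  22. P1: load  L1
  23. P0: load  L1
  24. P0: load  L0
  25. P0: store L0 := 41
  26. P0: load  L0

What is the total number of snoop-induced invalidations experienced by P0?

invalidations = 3

step 1: P0: store L0 := 7  ⟶  MI  (L0)  txn=BusRdX  M[L0]=10
step 2: P0: store L1 := 58  ⟶  MI  (L1)  txn=BusRdX  M[L1]=40
step 3: P0: load  L1  ⟶  MI  (L1)  txn=∅  M[L1]=40
step 4: P1: load  L0  ⟶  OS  (L0)  txn=BusRd  M[L0]=10
step 5: P0: store L0 := 34  ⟶  MI  (L0)  txn=BusUpgr  M[L0]=10
step 6: P0: store L1 := 86  ⟶  MI  (L1)  txn=∅  M[L1]=40
step 7: P1: store L0 := 7  ⟶  IM  (L0)  txn=BusRdX+Flush  M[L0]=34
step 8: P1: store L1 := 83  ⟶  IM  (L1)  txn=BusRdX+Flush  M[L1]=86
step 9: P1: store L1 := 67  ⟶  IM  (L1)  txn=∅  M[L1]=86
step 10: P0: load  L0  ⟶  SO  (L0)  txn=BusRd  M[L0]=34
step 11: P1: load  L0  ⟶  SO  (L0)  txn=∅  M[L0]=34
step 12: P0: store L0 := 20  ⟶  MI  (L0)  txn=BusUpgr+Flush  M[L0]=7
step 13: P0: store L1 := 18  ⟶  MI  (L1)  txn=BusRdX+Flush  M[L1]=67
step 14: P0: load  L1  ⟶  MI  (L1)  txn=∅  M[L1]=67
step 15: P1: load  L1  ⟶  OS  (L1)  txn=BusRd  M[L1]=67
step 16: P1: load  L0  ⟶  OS  (L0)  txn=BusRd  M[L0]=7
step 17: P0: load  L0  ⟶  OS  (L0)  txn=∅  M[L0]=7
step 18: P0: store L0 := 23  ⟶  MI  (L0)  txn=BusUpgr  M[L0]=7
step 19: P1: load  L0  ⟶  OS  (L0)  txn=BusRd  M[L0]=7
step 20: P1: load  L1  ⟶  OS  (L1)  txn=∅  M[L1]=67
step 21: P1: store L1 := 63  ⟶  IM  (L1)  txn=BusUpgr+Flush  M[L1]=18
step 22: P1: load  L1  ⟶  IM  (L1)  txn=∅  M[L1]=18
step 23: P0: load  L1  ⟶  SO  (L1)  txn=BusRd  M[L1]=18
step 24: P0: load  L0  ⟶  OS  (L0)  txn=∅  M[L0]=7
step 25: P0: store L0 := 41  ⟶  MI  (L0)  txn=BusUpgr  M[L0]=7
step 26: P0: load  L0  ⟶  MI  (L0)  txn=∅  M[L0]=7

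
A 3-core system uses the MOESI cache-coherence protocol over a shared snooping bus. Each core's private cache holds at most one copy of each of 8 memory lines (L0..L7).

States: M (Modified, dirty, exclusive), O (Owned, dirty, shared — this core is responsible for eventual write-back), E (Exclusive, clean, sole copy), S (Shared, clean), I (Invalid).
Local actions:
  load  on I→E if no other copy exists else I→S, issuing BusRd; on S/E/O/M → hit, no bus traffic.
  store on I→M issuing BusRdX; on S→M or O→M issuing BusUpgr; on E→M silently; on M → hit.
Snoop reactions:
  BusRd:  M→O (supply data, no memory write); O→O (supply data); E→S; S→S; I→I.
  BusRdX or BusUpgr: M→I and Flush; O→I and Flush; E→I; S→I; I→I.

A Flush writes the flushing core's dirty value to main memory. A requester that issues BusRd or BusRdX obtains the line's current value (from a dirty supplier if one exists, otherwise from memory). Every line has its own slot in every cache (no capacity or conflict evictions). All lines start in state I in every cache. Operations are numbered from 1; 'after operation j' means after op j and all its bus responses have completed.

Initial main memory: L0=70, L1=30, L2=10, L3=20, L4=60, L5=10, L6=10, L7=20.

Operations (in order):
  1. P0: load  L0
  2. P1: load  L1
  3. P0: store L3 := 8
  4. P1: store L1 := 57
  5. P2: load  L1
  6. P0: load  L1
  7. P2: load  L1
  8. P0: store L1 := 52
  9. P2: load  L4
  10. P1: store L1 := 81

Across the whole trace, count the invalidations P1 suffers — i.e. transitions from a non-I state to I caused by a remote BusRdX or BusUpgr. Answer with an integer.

[1] P0: load  L0 | P0:E(70), P1:I, P2:I | bus: BusRd
[2] P1: load  L1 | P0:I, P1:E(30), P2:I | bus: BusRd
[3] P0: store L3 := 8 | P0:M(8), P1:I, P2:I | bus: BusRdX
[4] P1: store L1 := 57 | P0:I, P1:M(57), P2:I | bus: none
[5] P2: load  L1 | P0:I, P1:O(57), P2:S(57) | bus: BusRd
[6] P0: load  L1 | P0:S(57), P1:O(57), P2:S(57) | bus: BusRd
[7] P2: load  L1 | P0:S(57), P1:O(57), P2:S(57) | bus: none
[8] P0: store L1 := 52 | P0:M(52), P1:I, P2:I | bus: BusUpgr,Flush
[9] P2: load  L4 | P0:I, P1:I, P2:E(60) | bus: BusRd
[10] P1: store L1 := 81 | P0:I, P1:M(81), P2:I | bus: BusRdX,Flush

invalidations = 1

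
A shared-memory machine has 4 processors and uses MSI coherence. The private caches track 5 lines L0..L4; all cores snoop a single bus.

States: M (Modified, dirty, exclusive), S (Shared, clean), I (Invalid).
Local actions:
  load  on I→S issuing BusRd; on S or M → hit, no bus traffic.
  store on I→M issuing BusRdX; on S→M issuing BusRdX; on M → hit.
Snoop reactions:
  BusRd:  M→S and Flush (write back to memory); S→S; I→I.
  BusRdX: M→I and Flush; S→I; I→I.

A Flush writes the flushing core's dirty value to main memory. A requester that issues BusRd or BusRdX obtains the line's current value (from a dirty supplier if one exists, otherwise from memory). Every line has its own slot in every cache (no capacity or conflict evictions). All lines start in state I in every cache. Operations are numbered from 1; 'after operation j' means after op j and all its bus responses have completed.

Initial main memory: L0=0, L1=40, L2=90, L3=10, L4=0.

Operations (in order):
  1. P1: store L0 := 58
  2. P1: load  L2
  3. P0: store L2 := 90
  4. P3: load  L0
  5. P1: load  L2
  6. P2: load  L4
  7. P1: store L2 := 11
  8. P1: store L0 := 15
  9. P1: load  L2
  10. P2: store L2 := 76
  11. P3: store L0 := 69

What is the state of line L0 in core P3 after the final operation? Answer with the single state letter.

step 1: P1: store L0 := 58  ⟶  IMII  (L0)  txn=BusRdX  M[L0]=0
step 2: P1: load  L2  ⟶  ISII  (L2)  txn=BusRd  M[L2]=90
step 3: P0: store L2 := 90  ⟶  MIII  (L2)  txn=BusRdX  M[L2]=90
step 4: P3: load  L0  ⟶  ISIS  (L0)  txn=BusRd+Flush  M[L0]=58
step 5: P1: load  L2  ⟶  SSII  (L2)  txn=BusRd+Flush  M[L2]=90
step 6: P2: load  L4  ⟶  IISI  (L4)  txn=BusRd  M[L4]=0
step 7: P1: store L2 := 11  ⟶  IMII  (L2)  txn=BusRdX  M[L2]=90
step 8: P1: store L0 := 15  ⟶  IMII  (L0)  txn=BusRdX  M[L0]=58
step 9: P1: load  L2  ⟶  IMII  (L2)  txn=∅  M[L2]=90
step 10: P2: store L2 := 76  ⟶  IIMI  (L2)  txn=BusRdX+Flush  M[L2]=11
step 11: P3: store L0 := 69  ⟶  IIIM  (L0)  txn=BusRdX+Flush  M[L0]=15

state = M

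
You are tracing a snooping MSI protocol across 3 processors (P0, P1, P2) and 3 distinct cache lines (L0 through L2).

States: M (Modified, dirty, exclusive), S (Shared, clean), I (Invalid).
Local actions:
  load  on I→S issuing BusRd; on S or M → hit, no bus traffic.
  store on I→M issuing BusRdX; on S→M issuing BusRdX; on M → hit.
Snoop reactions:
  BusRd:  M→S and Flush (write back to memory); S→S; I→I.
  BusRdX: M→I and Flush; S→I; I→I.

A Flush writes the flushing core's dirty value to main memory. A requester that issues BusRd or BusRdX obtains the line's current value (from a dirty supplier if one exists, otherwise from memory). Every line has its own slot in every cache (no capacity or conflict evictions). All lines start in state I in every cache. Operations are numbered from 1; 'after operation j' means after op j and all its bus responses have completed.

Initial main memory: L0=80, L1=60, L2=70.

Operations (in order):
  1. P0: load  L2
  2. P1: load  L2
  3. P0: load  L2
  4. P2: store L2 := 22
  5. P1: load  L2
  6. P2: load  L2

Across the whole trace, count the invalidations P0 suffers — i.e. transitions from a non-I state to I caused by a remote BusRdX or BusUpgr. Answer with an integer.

  op1 P0: load  L2 → S/I/I on L2; bus BusRd; mem=70
  op2 P1: load  L2 → S/S/I on L2; bus BusRd; mem=70
  op3 P0: load  L2 → S/S/I on L2; bus (none); mem=70
  op4 P2: store L2 := 22 → I/I/M on L2; bus BusRdX; mem=70
  op5 P1: load  L2 → I/S/S on L2; bus BusRd Flush; mem=22
  op6 P2: load  L2 → I/S/S on L2; bus (none); mem=22

invalidations = 1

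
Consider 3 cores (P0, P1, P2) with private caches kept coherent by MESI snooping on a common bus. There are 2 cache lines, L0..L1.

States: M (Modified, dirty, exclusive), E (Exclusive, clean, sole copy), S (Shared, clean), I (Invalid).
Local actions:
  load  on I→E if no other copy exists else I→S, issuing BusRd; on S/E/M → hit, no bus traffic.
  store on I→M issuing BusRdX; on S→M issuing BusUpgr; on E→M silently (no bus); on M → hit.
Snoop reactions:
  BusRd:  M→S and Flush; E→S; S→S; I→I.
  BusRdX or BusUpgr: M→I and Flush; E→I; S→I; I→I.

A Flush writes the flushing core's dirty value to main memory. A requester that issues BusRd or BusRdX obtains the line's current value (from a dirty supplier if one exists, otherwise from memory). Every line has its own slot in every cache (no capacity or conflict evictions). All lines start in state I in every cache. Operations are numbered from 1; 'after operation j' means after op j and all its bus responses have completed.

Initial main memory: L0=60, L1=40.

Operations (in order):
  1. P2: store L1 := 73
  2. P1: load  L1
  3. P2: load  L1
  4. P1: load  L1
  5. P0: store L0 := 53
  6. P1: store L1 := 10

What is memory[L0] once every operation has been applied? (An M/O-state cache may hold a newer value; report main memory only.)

memory[L0] = 60

1. P2: store L1 := 73  bus=[BusRdX]  L1: P0=I P1=I P2=M  mem[L1]=40
2. P1: load  L1  bus=[BusRd,Flush]  L1: P0=I P1=S P2=S  mem[L1]=73
3. P2: load  L1  bus=[-]  L1: P0=I P1=S P2=S  mem[L1]=73
4. P1: load  L1  bus=[-]  L1: P0=I P1=S P2=S  mem[L1]=73
5. P0: store L0 := 53  bus=[BusRdX]  L0: P0=M P1=I P2=I  mem[L0]=60
6. P1: store L1 := 10  bus=[BusUpgr]  L1: P0=I P1=M P2=I  mem[L1]=73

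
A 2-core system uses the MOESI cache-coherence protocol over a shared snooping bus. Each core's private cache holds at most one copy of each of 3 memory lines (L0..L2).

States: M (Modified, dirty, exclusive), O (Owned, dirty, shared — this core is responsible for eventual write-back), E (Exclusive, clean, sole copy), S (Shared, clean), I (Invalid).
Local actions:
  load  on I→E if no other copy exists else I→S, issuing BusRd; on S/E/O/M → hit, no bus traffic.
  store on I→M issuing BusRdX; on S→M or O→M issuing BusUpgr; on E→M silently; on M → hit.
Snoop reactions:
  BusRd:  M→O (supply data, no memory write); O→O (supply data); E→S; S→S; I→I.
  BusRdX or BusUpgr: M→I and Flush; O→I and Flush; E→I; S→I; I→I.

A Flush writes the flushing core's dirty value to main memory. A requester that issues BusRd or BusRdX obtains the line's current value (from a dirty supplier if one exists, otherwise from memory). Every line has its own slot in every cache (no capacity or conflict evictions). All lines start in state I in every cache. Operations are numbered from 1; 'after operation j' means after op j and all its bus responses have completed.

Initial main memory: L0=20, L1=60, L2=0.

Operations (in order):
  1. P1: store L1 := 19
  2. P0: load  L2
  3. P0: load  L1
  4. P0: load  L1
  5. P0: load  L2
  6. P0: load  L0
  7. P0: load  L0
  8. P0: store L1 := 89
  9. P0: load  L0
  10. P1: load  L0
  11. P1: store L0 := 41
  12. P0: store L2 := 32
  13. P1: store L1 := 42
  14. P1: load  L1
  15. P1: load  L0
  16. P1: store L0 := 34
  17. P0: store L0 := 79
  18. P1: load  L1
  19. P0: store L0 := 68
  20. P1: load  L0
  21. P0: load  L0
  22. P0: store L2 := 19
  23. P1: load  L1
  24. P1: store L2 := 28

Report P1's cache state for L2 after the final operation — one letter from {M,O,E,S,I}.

state = M

[1] P1: store L1 := 19 | P0:I, P1:M(19) | bus: BusRdX
[2] P0: load  L2 | P0:E(0), P1:I | bus: BusRd
[3] P0: load  L1 | P0:S(19), P1:O(19) | bus: BusRd
[4] P0: load  L1 | P0:S(19), P1:O(19) | bus: none
[5] P0: load  L2 | P0:E(0), P1:I | bus: none
[6] P0: load  L0 | P0:E(20), P1:I | bus: BusRd
[7] P0: load  L0 | P0:E(20), P1:I | bus: none
[8] P0: store L1 := 89 | P0:M(89), P1:I | bus: BusUpgr,Flush
[9] P0: load  L0 | P0:E(20), P1:I | bus: none
[10] P1: load  L0 | P0:S(20), P1:S(20) | bus: BusRd
[11] P1: store L0 := 41 | P0:I, P1:M(41) | bus: BusUpgr
[12] P0: store L2 := 32 | P0:M(32), P1:I | bus: none
[13] P1: store L1 := 42 | P0:I, P1:M(42) | bus: BusRdX,Flush
[14] P1: load  L1 | P0:I, P1:M(42) | bus: none
[15] P1: load  L0 | P0:I, P1:M(41) | bus: none
[16] P1: store L0 := 34 | P0:I, P1:M(34) | bus: none
[17] P0: store L0 := 79 | P0:M(79), P1:I | bus: BusRdX,Flush
[18] P1: load  L1 | P0:I, P1:M(42) | bus: none
[19] P0: store L0 := 68 | P0:M(68), P1:I | bus: none
[20] P1: load  L0 | P0:O(68), P1:S(68) | bus: BusRd
[21] P0: load  L0 | P0:O(68), P1:S(68) | bus: none
[22] P0: store L2 := 19 | P0:M(19), P1:I | bus: none
[23] P1: load  L1 | P0:I, P1:M(42) | bus: none
[24] P1: store L2 := 28 | P0:I, P1:M(28) | bus: BusRdX,Flush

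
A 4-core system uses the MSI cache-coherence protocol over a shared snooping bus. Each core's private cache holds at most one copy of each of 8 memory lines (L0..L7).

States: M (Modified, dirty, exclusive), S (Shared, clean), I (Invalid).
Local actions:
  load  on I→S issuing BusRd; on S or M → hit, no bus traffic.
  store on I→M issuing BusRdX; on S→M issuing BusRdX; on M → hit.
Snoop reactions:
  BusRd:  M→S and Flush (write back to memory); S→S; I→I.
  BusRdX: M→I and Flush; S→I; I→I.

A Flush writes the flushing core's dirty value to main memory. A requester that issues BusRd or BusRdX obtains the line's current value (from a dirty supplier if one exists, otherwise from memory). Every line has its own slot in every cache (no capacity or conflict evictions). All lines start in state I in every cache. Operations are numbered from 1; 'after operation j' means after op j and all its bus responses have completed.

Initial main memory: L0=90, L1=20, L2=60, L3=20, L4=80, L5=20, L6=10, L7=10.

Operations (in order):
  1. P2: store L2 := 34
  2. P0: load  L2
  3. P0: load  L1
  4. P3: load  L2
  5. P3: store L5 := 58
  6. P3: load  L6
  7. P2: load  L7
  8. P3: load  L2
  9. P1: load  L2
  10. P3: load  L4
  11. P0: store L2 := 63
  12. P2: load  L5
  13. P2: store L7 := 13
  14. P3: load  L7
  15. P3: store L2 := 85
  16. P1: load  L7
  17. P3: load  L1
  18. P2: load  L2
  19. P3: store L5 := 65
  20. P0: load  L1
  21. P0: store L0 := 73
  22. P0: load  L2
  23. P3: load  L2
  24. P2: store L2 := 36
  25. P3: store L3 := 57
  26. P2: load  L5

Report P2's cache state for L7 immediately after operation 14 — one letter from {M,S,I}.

state = S

  op1 P2: store L2 := 34 → I/I/M/I on L2; bus BusRdX; mem=60
  op2 P0: load  L2 → S/I/S/I on L2; bus BusRd Flush; mem=34
  op3 P0: load  L1 → S/I/I/I on L1; bus BusRd; mem=20
  op4 P3: load  L2 → S/I/S/S on L2; bus BusRd; mem=34
  op5 P3: store L5 := 58 → I/I/I/M on L5; bus BusRdX; mem=20
  op6 P3: load  L6 → I/I/I/S on L6; bus BusRd; mem=10
  op7 P2: load  L7 → I/I/S/I on L7; bus BusRd; mem=10
  op8 P3: load  L2 → S/I/S/S on L2; bus (none); mem=34
  op9 P1: load  L2 → S/S/S/S on L2; bus BusRd; mem=34
  op10 P3: load  L4 → I/I/I/S on L4; bus BusRd; mem=80
  op11 P0: store L2 := 63 → M/I/I/I on L2; bus BusRdX; mem=34
  op12 P2: load  L5 → I/I/S/S on L5; bus BusRd Flush; mem=58
  op13 P2: store L7 := 13 → I/I/M/I on L7; bus BusRdX; mem=10
  op14 P3: load  L7 → I/I/S/S on L7; bus BusRd Flush; mem=13
  op15 P3: store L2 := 85 → I/I/I/M on L2; bus BusRdX Flush; mem=63
  op16 P1: load  L7 → I/S/S/S on L7; bus BusRd; mem=13
  op17 P3: load  L1 → S/I/I/S on L1; bus BusRd; mem=20
  op18 P2: load  L2 → I/I/S/S on L2; bus BusRd Flush; mem=85
  op19 P3: store L5 := 65 → I/I/I/M on L5; bus BusRdX; mem=58
  op20 P0: load  L1 → S/I/I/S on L1; bus (none); mem=20
  op21 P0: store L0 := 73 → M/I/I/I on L0; bus BusRdX; mem=90
  op22 P0: load  L2 → S/I/S/S on L2; bus BusRd; mem=85
  op23 P3: load  L2 → S/I/S/S on L2; bus (none); mem=85
  op24 P2: store L2 := 36 → I/I/M/I on L2; bus BusRdX; mem=85
  op25 P3: store L3 := 57 → I/I/I/M on L3; bus BusRdX; mem=20
  op26 P2: load  L5 → I/I/S/S on L5; bus BusRd Flush; mem=65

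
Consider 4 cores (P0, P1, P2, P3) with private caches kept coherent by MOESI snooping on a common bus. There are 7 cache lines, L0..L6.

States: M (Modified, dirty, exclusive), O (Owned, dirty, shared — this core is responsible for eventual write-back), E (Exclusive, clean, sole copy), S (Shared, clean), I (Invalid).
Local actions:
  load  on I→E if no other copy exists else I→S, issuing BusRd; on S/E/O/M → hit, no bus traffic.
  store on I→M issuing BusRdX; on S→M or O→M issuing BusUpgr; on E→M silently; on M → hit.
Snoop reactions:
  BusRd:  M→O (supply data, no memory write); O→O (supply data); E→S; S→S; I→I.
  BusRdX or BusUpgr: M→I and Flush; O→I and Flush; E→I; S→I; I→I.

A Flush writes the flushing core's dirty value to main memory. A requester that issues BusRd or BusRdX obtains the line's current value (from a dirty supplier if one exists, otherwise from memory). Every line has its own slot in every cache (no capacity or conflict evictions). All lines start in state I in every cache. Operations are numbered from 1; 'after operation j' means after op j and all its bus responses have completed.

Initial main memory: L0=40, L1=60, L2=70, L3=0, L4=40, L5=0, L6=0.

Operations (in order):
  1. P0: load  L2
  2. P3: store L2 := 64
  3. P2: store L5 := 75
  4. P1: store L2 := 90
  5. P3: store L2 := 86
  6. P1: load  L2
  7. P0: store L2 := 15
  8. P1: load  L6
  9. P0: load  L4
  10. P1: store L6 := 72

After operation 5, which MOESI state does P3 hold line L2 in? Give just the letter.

state = M

step 1: P0: load  L2  ⟶  EIII  (L2)  txn=BusRd  M[L2]=70
step 2: P3: store L2 := 64  ⟶  IIIM  (L2)  txn=BusRdX  M[L2]=70
step 3: P2: store L5 := 75  ⟶  IIMI  (L5)  txn=BusRdX  M[L5]=0
step 4: P1: store L2 := 90  ⟶  IMII  (L2)  txn=BusRdX+Flush  M[L2]=64
step 5: P3: store L2 := 86  ⟶  IIIM  (L2)  txn=BusRdX+Flush  M[L2]=90
step 6: P1: load  L2  ⟶  ISIO  (L2)  txn=BusRd  M[L2]=90
step 7: P0: store L2 := 15  ⟶  MIII  (L2)  txn=BusRdX+Flush  M[L2]=86
step 8: P1: load  L6  ⟶  IEII  (L6)  txn=BusRd  M[L6]=0
step 9: P0: load  L4  ⟶  EIII  (L4)  txn=BusRd  M[L4]=40
step 10: P1: store L6 := 72  ⟶  IMII  (L6)  txn=∅  M[L6]=0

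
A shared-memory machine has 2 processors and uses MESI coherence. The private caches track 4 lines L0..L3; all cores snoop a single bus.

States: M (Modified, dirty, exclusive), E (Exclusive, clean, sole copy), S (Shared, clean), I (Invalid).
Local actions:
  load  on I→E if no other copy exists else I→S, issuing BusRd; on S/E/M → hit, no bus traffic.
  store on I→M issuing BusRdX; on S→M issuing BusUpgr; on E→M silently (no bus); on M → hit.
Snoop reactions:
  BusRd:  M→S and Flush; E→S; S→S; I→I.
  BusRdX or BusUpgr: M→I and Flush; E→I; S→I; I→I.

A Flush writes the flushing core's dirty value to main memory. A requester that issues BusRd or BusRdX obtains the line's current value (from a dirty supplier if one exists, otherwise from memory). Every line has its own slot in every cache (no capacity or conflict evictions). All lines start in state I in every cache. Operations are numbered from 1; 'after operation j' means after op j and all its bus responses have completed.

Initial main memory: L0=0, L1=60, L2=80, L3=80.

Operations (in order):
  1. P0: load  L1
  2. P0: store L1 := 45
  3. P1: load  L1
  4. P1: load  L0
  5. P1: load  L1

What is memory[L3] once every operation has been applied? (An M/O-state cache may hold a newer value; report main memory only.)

  op1 P0: load  L1 → E/I on L1; bus BusRd; mem=60
  op2 P0: store L1 := 45 → M/I on L1; bus (none); mem=60
  op3 P1: load  L1 → S/S on L1; bus BusRd Flush; mem=45
  op4 P1: load  L0 → I/E on L0; bus BusRd; mem=0
  op5 P1: load  L1 → S/S on L1; bus (none); mem=45

memory[L3] = 80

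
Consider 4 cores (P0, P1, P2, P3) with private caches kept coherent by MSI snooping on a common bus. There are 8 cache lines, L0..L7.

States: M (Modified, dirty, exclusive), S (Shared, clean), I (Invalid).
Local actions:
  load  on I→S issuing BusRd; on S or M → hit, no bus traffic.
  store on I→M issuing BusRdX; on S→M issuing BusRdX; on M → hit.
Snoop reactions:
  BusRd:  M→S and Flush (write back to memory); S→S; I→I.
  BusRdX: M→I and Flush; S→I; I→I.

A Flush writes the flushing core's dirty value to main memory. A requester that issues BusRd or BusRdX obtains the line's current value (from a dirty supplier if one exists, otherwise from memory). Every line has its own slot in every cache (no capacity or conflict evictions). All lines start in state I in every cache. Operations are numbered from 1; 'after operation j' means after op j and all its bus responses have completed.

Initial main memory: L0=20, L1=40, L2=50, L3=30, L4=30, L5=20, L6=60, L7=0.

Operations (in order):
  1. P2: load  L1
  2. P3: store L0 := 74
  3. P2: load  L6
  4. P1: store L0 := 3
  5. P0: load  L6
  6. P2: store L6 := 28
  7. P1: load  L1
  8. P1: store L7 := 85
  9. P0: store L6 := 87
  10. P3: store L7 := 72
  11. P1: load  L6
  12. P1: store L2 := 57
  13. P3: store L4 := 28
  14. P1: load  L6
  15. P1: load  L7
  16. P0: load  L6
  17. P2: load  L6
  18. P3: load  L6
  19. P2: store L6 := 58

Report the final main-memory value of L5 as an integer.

[1] P2: load  L1 | P0:I, P1:I, P2:S(40), P3:I | bus: BusRd
[2] P3: store L0 := 74 | P0:I, P1:I, P2:I, P3:M(74) | bus: BusRdX
[3] P2: load  L6 | P0:I, P1:I, P2:S(60), P3:I | bus: BusRd
[4] P1: store L0 := 3 | P0:I, P1:M(3), P2:I, P3:I | bus: BusRdX,Flush
[5] P0: load  L6 | P0:S(60), P1:I, P2:S(60), P3:I | bus: BusRd
[6] P2: store L6 := 28 | P0:I, P1:I, P2:M(28), P3:I | bus: BusRdX
[7] P1: load  L1 | P0:I, P1:S(40), P2:S(40), P3:I | bus: BusRd
[8] P1: store L7 := 85 | P0:I, P1:M(85), P2:I, P3:I | bus: BusRdX
[9] P0: store L6 := 87 | P0:M(87), P1:I, P2:I, P3:I | bus: BusRdX,Flush
[10] P3: store L7 := 72 | P0:I, P1:I, P2:I, P3:M(72) | bus: BusRdX,Flush
[11] P1: load  L6 | P0:S(87), P1:S(87), P2:I, P3:I | bus: BusRd,Flush
[12] P1: store L2 := 57 | P0:I, P1:M(57), P2:I, P3:I | bus: BusRdX
[13] P3: store L4 := 28 | P0:I, P1:I, P2:I, P3:M(28) | bus: BusRdX
[14] P1: load  L6 | P0:S(87), P1:S(87), P2:I, P3:I | bus: none
[15] P1: load  L7 | P0:I, P1:S(72), P2:I, P3:S(72) | bus: BusRd,Flush
[16] P0: load  L6 | P0:S(87), P1:S(87), P2:I, P3:I | bus: none
[17] P2: load  L6 | P0:S(87), P1:S(87), P2:S(87), P3:I | bus: BusRd
[18] P3: load  L6 | P0:S(87), P1:S(87), P2:S(87), P3:S(87) | bus: BusRd
[19] P2: store L6 := 58 | P0:I, P1:I, P2:M(58), P3:I | bus: BusRdX

memory[L5] = 20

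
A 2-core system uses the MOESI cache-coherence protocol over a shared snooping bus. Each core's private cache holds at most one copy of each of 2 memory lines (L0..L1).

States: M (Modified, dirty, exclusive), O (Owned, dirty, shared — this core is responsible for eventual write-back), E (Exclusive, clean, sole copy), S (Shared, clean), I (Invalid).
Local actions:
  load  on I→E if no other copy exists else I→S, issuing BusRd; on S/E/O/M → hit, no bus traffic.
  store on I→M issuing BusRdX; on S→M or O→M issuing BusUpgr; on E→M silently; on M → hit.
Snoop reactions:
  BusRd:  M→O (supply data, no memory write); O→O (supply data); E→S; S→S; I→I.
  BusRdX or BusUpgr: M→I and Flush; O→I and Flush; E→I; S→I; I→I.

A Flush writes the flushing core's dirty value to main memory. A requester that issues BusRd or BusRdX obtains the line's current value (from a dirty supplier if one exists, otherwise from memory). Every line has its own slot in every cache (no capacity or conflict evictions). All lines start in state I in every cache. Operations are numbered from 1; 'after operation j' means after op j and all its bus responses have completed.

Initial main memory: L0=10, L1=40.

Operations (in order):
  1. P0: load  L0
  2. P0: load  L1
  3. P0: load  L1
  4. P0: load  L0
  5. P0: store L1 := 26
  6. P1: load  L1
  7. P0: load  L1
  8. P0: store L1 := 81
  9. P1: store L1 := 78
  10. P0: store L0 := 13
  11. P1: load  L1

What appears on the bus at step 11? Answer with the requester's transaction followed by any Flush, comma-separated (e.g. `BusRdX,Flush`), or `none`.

bus = none

step 1: P0: load  L0  ⟶  EI  (L0)  txn=BusRd  M[L0]=10
step 2: P0: load  L1  ⟶  EI  (L1)  txn=BusRd  M[L1]=40
step 3: P0: load  L1  ⟶  EI  (L1)  txn=∅  M[L1]=40
step 4: P0: load  L0  ⟶  EI  (L0)  txn=∅  M[L0]=10
step 5: P0: store L1 := 26  ⟶  MI  (L1)  txn=∅  M[L1]=40
step 6: P1: load  L1  ⟶  OS  (L1)  txn=BusRd  M[L1]=40
step 7: P0: load  L1  ⟶  OS  (L1)  txn=∅  M[L1]=40
step 8: P0: store L1 := 81  ⟶  MI  (L1)  txn=BusUpgr  M[L1]=40
step 9: P1: store L1 := 78  ⟶  IM  (L1)  txn=BusRdX+Flush  M[L1]=81
step 10: P0: store L0 := 13  ⟶  MI  (L0)  txn=∅  M[L0]=10
step 11: P1: load  L1  ⟶  IM  (L1)  txn=∅  M[L1]=81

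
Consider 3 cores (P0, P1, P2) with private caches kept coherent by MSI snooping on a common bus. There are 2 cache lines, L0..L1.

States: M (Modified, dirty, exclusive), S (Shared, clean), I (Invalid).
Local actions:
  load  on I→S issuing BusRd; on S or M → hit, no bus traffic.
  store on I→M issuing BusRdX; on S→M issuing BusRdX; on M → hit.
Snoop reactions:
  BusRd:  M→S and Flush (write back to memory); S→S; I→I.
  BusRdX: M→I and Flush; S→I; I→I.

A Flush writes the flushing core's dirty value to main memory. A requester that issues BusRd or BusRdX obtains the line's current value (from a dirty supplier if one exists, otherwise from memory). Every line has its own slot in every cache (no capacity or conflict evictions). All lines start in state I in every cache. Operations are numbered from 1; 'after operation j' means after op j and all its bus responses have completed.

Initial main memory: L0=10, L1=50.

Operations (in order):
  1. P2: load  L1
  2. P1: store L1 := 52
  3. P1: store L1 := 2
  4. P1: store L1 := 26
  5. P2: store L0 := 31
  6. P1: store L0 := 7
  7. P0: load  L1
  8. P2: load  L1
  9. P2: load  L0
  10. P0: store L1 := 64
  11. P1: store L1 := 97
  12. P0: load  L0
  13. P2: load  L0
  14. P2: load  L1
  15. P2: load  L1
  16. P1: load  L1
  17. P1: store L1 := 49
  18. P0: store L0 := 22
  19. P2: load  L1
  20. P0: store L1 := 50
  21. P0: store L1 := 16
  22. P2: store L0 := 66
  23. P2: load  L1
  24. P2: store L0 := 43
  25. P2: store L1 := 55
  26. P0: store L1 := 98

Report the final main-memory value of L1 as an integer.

[1] P2: load  L1 | P0:I, P1:I, P2:S(50) | bus: BusRd
[2] P1: store L1 := 52 | P0:I, P1:M(52), P2:I | bus: BusRdX
[3] P1: store L1 := 2 | P0:I, P1:M(2), P2:I | bus: none
[4] P1: store L1 := 26 | P0:I, P1:M(26), P2:I | bus: none
[5] P2: store L0 := 31 | P0:I, P1:I, P2:M(31) | bus: BusRdX
[6] P1: store L0 := 7 | P0:I, P1:M(7), P2:I | bus: BusRdX,Flush
[7] P0: load  L1 | P0:S(26), P1:S(26), P2:I | bus: BusRd,Flush
[8] P2: load  L1 | P0:S(26), P1:S(26), P2:S(26) | bus: BusRd
[9] P2: load  L0 | P0:I, P1:S(7), P2:S(7) | bus: BusRd,Flush
[10] P0: store L1 := 64 | P0:M(64), P1:I, P2:I | bus: BusRdX
[11] P1: store L1 := 97 | P0:I, P1:M(97), P2:I | bus: BusRdX,Flush
[12] P0: load  L0 | P0:S(7), P1:S(7), P2:S(7) | bus: BusRd
[13] P2: load  L0 | P0:S(7), P1:S(7), P2:S(7) | bus: none
[14] P2: load  L1 | P0:I, P1:S(97), P2:S(97) | bus: BusRd,Flush
[15] P2: load  L1 | P0:I, P1:S(97), P2:S(97) | bus: none
[16] P1: load  L1 | P0:I, P1:S(97), P2:S(97) | bus: none
[17] P1: store L1 := 49 | P0:I, P1:M(49), P2:I | bus: BusRdX
[18] P0: store L0 := 22 | P0:M(22), P1:I, P2:I | bus: BusRdX
[19] P2: load  L1 | P0:I, P1:S(49), P2:S(49) | bus: BusRd,Flush
[20] P0: store L1 := 50 | P0:M(50), P1:I, P2:I | bus: BusRdX
[21] P0: store L1 := 16 | P0:M(16), P1:I, P2:I | bus: none
[22] P2: store L0 := 66 | P0:I, P1:I, P2:M(66) | bus: BusRdX,Flush
[23] P2: load  L1 | P0:S(16), P1:I, P2:S(16) | bus: BusRd,Flush
[24] P2: store L0 := 43 | P0:I, P1:I, P2:M(43) | bus: none
[25] P2: store L1 := 55 | P0:I, P1:I, P2:M(55) | bus: BusRdX
[26] P0: store L1 := 98 | P0:M(98), P1:I, P2:I | bus: BusRdX,Flush

memory[L1] = 55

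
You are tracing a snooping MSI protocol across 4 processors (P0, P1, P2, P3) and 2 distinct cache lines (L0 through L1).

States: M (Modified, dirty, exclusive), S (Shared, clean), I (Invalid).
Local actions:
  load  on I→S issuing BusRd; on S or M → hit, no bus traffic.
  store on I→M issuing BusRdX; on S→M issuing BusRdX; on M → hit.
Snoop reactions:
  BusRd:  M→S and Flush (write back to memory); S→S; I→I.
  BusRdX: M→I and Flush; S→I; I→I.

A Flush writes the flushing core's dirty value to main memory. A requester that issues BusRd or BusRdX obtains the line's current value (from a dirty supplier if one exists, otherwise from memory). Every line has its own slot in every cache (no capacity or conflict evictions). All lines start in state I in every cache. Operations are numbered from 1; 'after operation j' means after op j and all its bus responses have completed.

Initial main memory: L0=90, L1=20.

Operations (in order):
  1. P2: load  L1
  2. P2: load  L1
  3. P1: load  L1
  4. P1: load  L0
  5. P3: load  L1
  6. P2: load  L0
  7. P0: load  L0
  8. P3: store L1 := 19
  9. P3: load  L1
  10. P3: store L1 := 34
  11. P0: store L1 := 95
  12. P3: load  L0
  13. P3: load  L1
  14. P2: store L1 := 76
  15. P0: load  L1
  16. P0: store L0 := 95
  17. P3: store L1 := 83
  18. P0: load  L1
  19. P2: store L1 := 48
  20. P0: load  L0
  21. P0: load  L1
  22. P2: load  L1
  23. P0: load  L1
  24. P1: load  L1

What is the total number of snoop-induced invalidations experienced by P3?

invalidations = 4

1. P2: load  L1  bus=[BusRd]  L1: P0=I P1=I P2=S P3=I  mem[L1]=20
2. P2: load  L1  bus=[-]  L1: P0=I P1=I P2=S P3=I  mem[L1]=20
3. P1: load  L1  bus=[BusRd]  L1: P0=I P1=S P2=S P3=I  mem[L1]=20
4. P1: load  L0  bus=[BusRd]  L0: P0=I P1=S P2=I P3=I  mem[L0]=90
5. P3: load  L1  bus=[BusRd]  L1: P0=I P1=S P2=S P3=S  mem[L1]=20
6. P2: load  L0  bus=[BusRd]  L0: P0=I P1=S P2=S P3=I  mem[L0]=90
7. P0: load  L0  bus=[BusRd]  L0: P0=S P1=S P2=S P3=I  mem[L0]=90
8. P3: store L1 := 19  bus=[BusRdX]  L1: P0=I P1=I P2=I P3=M  mem[L1]=20
9. P3: load  L1  bus=[-]  L1: P0=I P1=I P2=I P3=M  mem[L1]=20
10. P3: store L1 := 34  bus=[-]  L1: P0=I P1=I P2=I P3=M  mem[L1]=20
11. P0: store L1 := 95  bus=[BusRdX,Flush]  L1: P0=M P1=I P2=I P3=I  mem[L1]=34
12. P3: load  L0  bus=[BusRd]  L0: P0=S P1=S P2=S P3=S  mem[L0]=90
13. P3: load  L1  bus=[BusRd,Flush]  L1: P0=S P1=I P2=I P3=S  mem[L1]=95
14. P2: store L1 := 76  bus=[BusRdX]  L1: P0=I P1=I P2=M P3=I  mem[L1]=95
15. P0: load  L1  bus=[BusRd,Flush]  L1: P0=S P1=I P2=S P3=I  mem[L1]=76
16. P0: store L0 := 95  bus=[BusRdX]  L0: P0=M P1=I P2=I P3=I  mem[L0]=90
17. P3: store L1 := 83  bus=[BusRdX]  L1: P0=I P1=I P2=I P3=M  mem[L1]=76
18. P0: load  L1  bus=[BusRd,Flush]  L1: P0=S P1=I P2=I P3=S  mem[L1]=83
19. P2: store L1 := 48  bus=[BusRdX]  L1: P0=I P1=I P2=M P3=I  mem[L1]=83
20. P0: load  L0  bus=[-]  L0: P0=M P1=I P2=I P3=I  mem[L0]=90
21. P0: load  L1  bus=[BusRd,Flush]  L1: P0=S P1=I P2=S P3=I  mem[L1]=48
22. P2: load  L1  bus=[-]  L1: P0=S P1=I P2=S P3=I  mem[L1]=48
23. P0: load  L1  bus=[-]  L1: P0=S P1=I P2=S P3=I  mem[L1]=48
24. P1: load  L1  bus=[BusRd]  L1: P0=S P1=S P2=S P3=I  mem[L1]=48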